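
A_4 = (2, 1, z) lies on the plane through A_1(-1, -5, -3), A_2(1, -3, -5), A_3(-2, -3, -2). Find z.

-6

A normal to the plane is n = A_1A_2 × A_1A_3 = (6, 0, 6).
A_4 lies in the plane iff n · A_1A_4 = 0.
This gives (6)z + (36) = 0, so z = -6.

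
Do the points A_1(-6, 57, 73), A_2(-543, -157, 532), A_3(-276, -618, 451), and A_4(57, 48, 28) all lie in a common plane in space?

Yes

A normal to the plane through A_1, A_2, A_3 is n = A_1A_2 × A_1A_3 = (228933, 79056, 304695).
The plane has equation n·P = 25375329. For A_4: n·A_4 = 25375329.
Equal, so A_4 lies in the plane and all four are coplanar.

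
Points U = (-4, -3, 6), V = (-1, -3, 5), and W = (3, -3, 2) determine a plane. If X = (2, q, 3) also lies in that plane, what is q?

The plane through U, V, W has equation 5y = -15.
Substituting X: (5)q + (0) = -15, so q = -3.

-3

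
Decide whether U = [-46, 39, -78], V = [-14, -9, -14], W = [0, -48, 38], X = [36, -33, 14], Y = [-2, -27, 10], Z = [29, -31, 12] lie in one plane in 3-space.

The plane through U, V, W has normal n = UV × UW = (0, -768, -576) and equation n·P = 14976.
Checking the remaining points: n·X = 17280, n·Y = 14976, n·Z = 16896.
Since n·X = 17280 ≠ 14976, X is off the plane and the points are not all coplanar.

No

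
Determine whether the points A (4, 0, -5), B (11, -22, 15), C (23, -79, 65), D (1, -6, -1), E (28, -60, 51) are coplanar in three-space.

Yes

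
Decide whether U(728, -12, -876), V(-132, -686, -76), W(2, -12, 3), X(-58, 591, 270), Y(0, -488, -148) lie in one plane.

No

The plane through U, V, W has normal n = UV × UW = (-592446, 175140, -489324) and equation n·P = -4754544.
Checking the remaining points: n·X = 5752128, n·Y = -13048368.
Since n·X = 5752128 ≠ -4754544, X is off the plane and the points are not all coplanar.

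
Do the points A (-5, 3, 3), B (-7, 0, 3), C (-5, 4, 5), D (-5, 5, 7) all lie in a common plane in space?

A normal to the plane through A, B, C is n = AB × AC = (-6, 4, -2).
The plane has equation n·P = 36. For D: n·D = 36.
Equal, so D lies in the plane and all four are coplanar.

Yes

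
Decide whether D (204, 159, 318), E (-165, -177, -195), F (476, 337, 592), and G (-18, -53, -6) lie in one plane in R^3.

No

A normal to the plane through D, E, F is n = DE × DF = (-750, -38430, 25710).
The plane has equation n·P = 1912410. For G: n·G = 1896030.
1896030 ≠ 1912410, so G is off the plane.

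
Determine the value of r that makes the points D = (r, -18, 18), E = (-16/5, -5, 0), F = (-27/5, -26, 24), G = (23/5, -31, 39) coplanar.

The points are coplanar iff DE · (DF × DG) = 0.
Expanding, this is linear in r: (195)r + (195) = 0.
So r = -1.

-1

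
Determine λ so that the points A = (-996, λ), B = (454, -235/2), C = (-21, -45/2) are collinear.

345/2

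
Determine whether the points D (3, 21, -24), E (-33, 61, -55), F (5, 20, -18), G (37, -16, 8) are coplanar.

Yes

With D as base: DE = (-36, 40, -31), DF = (2, -1, 6), DG = (34, -37, 32).
DF × DG = (190, 140, -40).
DE · (DF × DG) = 0.
The scalar triple product vanishes, so the four points are coplanar.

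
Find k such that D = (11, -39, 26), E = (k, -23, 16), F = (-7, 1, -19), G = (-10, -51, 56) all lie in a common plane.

-9

Coplanarity ⇔ det[DE; DF; DG] = 0.
Expanding, this is linear in k: (660)k + (5940) = 0.
So k = -9.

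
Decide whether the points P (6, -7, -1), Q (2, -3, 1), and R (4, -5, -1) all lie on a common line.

PQ = (-4, 4, 2), PR = (-2, 2, 0).
Comparing components 2 and 3: (4)(0) − (2)(2) = -4 ≠ 0, so PQ and PR are not parallel and the points are not collinear.

No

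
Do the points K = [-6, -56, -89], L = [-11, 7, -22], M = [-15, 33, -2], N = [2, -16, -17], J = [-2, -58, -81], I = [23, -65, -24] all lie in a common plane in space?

No

The plane through K, L, M has normal n = KL × KM = (-482, -168, 122) and equation n·P = 1442.
Checking the remaining points: n·N = -350, n·J = 826, n·I = -3094.
Since n·N = -350 ≠ 1442, N is off the plane and the points are not all coplanar.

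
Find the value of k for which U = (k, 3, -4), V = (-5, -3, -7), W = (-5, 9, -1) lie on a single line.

Direction VW = (0, 12, 6). From the y-coordinate of U, the parameter along the line is τ = (3 − (-3))/12 = 1/2.
Then k = (-5) + 1/2·(0) = -5.

-5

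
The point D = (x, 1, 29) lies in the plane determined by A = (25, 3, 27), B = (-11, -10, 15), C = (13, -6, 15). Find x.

6

Coplanarity requires AB · (AC × AD) = 0.
AB = (-36, -13, -12), AC = (-12, -9, -12); the triple product is linear in x with coefficient 48 and constant term -288.
Setting it to zero: x = 6.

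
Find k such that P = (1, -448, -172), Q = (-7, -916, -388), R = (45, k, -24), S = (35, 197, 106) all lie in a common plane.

-58

Normal to plane PQS: n = (9216, -5120, 10752); plane equation n·X = 453632.
Requiring n·R = 453632: (-5120)k + (156672) = 453632.
So k = -58.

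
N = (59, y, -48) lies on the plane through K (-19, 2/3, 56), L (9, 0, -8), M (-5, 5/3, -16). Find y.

Coplanarity requires KL · (KM × KN) = 0.
KL = (28, -2/3, -64), KM = (14, 1, -72); the triple product is linear in y with coefficient 1120 and constant term 12320/3.
Setting it to zero: y = -11/3.

-11/3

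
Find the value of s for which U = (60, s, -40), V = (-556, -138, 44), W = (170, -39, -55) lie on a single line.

Direction VW = (726, 99, -99). From the x-coordinate of U, the parameter along the line is τ = (60 − (-556))/726 = 28/33.
Then s = (-138) + 28/33·(99) = -54.

-54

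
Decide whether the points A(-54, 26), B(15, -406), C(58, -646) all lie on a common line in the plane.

No

AB = (69, -432), AC = (112, -672).
If collinear, AC would be a scalar multiple of AB. But (69)·(-672) ≠ (-432)·(112) (difference 2016), so they are not parallel; the points are not collinear.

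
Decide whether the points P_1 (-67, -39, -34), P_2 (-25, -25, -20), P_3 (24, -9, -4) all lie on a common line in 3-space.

No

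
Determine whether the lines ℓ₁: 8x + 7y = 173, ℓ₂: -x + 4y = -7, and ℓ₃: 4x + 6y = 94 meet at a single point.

Intersecting ℓ₁ and ℓ₂: solving the 2×2 system gives (x, y) = (19, 3).
Substitute into ℓ₃: (4)(19) + (6)(3) = 94.
This equals 94, so (19, 3) lies on all three lines and they are concurrent.

Yes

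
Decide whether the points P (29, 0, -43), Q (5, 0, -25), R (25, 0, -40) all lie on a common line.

Yes

PQ = (-24, 0, 18), PR = (-4, 0, 3).
PQ × PR = (0, 0, 0).
The cross product vanishes, so the three points are collinear.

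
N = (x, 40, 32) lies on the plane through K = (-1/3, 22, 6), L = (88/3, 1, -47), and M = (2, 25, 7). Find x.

-19/3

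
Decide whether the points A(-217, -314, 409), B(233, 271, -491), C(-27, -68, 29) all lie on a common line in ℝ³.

No

AB = (450, 585, -900), AC = (190, 246, -380).
Comparing components 2 and 3: (585)(-380) − (-900)(246) = -900 ≠ 0, so AB and AC are not parallel and the points are not collinear.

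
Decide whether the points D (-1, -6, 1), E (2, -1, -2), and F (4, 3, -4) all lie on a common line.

DE = (3, 5, -3), DF = (5, 9, -5).
DE × DF = (2, 0, 2).
The cross product is nonzero, so the points do not lie on one line.

No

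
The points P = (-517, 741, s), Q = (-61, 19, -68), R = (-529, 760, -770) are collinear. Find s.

-752

Direction QR = (-468, 741, -702). From the x-coordinate of P, the parameter along the line is τ = (-517 − (-61))/(-468) = 38/39.
Then s = (-68) + 38/39·(-702) = -752.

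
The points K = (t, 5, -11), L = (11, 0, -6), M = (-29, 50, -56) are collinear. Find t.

Direction LM = (-40, 50, -50). From the y-coordinate of K, the parameter along the line is τ = (5 − 0)/50 = 1/10.
Then t = 11 + 1/10·(-40) = 7.

7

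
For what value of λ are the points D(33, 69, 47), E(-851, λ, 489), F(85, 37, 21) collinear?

Direction DF = (52, -32, -26). From the x-coordinate of E, the parameter along the line is τ = (-851 − 33)/52 = -17.
Then λ = 69 + (-17)·(-32) = 613.

613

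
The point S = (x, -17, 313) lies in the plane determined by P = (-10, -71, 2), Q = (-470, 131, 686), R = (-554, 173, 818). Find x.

-279

Coplanarity requires PQ · (PR × PS) = 0.
PQ = (-460, 202, 684), PR = (-544, 244, 816); the triple product is linear in x with coefficient -2064 and constant term -575856.
Setting it to zero: x = -279.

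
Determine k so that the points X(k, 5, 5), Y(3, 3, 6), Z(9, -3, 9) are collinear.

Collinearity requires XY × XZ = 0; each component is linear in k.
The y-component gives (3)k + (-3) = 0, so k = 1.
The remaining components then also vanish.

1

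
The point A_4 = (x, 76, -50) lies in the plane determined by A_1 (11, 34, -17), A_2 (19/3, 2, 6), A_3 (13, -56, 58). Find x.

A normal to the plane is n = A_1A_2 × A_1A_3 = (-330, 396, 484).
A_4 lies in the plane iff n · A_1A_4 = 0.
This gives (-330)x + (4290) = 0, so x = 13.

13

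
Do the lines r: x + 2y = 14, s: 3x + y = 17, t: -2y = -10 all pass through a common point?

Yes

Intersecting r and s: solving the 2×2 system gives (x, y) = (4, 5).
Substitute into t: (0)(4) + (-2)(5) = -10.
This equals -10, so (4, 5) lies on all three lines and they are concurrent.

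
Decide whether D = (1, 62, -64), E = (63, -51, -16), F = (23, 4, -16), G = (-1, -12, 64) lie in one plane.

The four points are coplanar iff the 3×3 determinant with rows DE, DF, DG is zero.
Rows: (62, -113, 48), (22, -58, 48), (-2, -74, 128).
Expanding along the first row: (62)(-3872) − (-113)(2912) + (48)(-1744) = 5280.
Nonzero ⇒ not coplanar.

No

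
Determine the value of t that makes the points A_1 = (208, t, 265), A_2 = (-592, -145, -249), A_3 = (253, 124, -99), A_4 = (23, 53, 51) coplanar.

The points are coplanar iff A_1A_2 · (A_1A_3 × A_1A_4) = 0.
Expanding, this is linear in t: (161250)t + (-18382500) = 0.
So t = 114.

114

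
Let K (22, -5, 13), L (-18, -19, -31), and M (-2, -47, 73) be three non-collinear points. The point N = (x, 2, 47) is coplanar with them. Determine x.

48

A normal to the plane is n = KL × KM = (-2688, 3456, 1344).
N lies in the plane iff n · KN = 0.
This gives (-2688)x + (129024) = 0, so x = 48.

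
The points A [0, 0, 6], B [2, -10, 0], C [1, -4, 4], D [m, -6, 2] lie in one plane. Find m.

1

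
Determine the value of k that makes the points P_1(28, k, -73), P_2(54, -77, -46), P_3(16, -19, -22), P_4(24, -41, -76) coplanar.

Coplanarity ⇔ det[P_1P_2; P_1P_3; P_1P_4] = 0.
Expanding, this is linear in k: (1860)k + (85560) = 0.
So k = -46.

-46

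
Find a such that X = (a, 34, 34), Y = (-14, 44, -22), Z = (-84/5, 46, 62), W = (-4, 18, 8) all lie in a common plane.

The points are coplanar iff XY · (XZ × XW) = 0.
Expanding, this is linear in a: (-2244)a + (-125664/5) = 0.
So a = -56/5.

-56/5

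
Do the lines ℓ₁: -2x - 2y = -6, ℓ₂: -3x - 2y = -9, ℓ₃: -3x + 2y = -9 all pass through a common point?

Yes

Intersecting ℓ₁ and ℓ₂: solving the 2×2 system gives (x, y) = (3, 0).
Substitute into ℓ₃: (-3)(3) + (2)(0) = -9.
This equals -9, so (3, 0) lies on all three lines and they are concurrent.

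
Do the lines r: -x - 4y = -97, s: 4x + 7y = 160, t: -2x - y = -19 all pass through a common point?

No

Intersecting r and s: solving the 2×2 system gives (x, y) = (-13/3, 76/3).
Substitute into t: (-2)(-13/3) + (-1)(76/3) = -50/3.
But t requires -19 ≠ -50/3, so the three lines have no common point.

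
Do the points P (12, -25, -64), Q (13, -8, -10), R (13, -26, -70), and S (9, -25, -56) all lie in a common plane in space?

Yes

A normal to the plane through P, Q, R is n = PQ × PR = (-48, 60, -18).
The plane has equation n·X = -924. For S: n·S = -924.
Equal, so S lies in the plane and all four are coplanar.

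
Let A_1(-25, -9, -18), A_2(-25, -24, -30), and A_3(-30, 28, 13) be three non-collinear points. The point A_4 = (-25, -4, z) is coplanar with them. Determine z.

The plane through A_1, A_2, A_3 has equation −21x + 60y − 75z = 1335.
Substituting A_4: (-75)z + (285) = 1335, so z = -14.

-14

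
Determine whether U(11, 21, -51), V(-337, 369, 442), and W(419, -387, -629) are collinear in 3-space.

Yes

UV = (-348, 348, 493), UW = (408, -408, -578).
Each component of UW is -34/29 times the corresponding component of UV, so UW = -34/29·UV and the points are collinear.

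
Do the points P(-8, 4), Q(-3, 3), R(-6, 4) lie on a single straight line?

PQ = (5, -1), PR = (2, 0).
det[PQ; PR] = (5)(0) − (-1)(2) = 2.
The determinant is nonzero, so they are not collinear.

No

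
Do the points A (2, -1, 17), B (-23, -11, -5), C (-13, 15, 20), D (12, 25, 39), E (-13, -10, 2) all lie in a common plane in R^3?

The plane through A, B, C has normal n = AB × AC = (322, 405, -550) and equation n·P = -9111.
Checking the remaining points: n·D = -7461, n·E = -9336.
Since n·D = -7461 ≠ -9111, D is off the plane and the points are not all coplanar.

No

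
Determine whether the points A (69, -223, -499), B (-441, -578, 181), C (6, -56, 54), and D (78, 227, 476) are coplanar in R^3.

With A as base: AB = (-510, -355, 680), AC = (-63, 167, 553), AD = (9, 450, 975).
AC × AD = (-86025, 66402, -29853).
AB · (AC × AD) = 0.
The scalar triple product vanishes, so the four points are coplanar.

Yes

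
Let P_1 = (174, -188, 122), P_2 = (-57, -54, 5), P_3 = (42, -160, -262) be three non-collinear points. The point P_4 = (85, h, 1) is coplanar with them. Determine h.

The plane through P_1, P_2, P_3 has equation −48180x − 73260y + 11220z = 6758400.
Substituting P_4: (-73260)h + (-4084080) = 6758400, so h = -148.

-148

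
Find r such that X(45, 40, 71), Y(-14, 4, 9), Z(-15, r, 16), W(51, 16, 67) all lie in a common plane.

25

The points are coplanar iff XY · (XZ × XW) = 0.
Expanding, this is linear in r: (608)r + (-15200) = 0.
So r = 25.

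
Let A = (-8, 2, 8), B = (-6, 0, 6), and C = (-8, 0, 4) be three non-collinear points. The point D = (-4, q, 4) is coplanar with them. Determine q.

Coplanarity requires AB · (AC × AD) = 0.
AB = (2, -2, -2), AC = (0, -2, -4); the triple product is linear in q with coefficient 8 and constant term 16.
Setting it to zero: q = -2.

-2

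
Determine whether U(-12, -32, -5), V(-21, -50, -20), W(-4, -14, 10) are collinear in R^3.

UV = (-9, -18, -15), UW = (8, 18, 15).
UV × UW = (0, 15, -18).
The cross product is nonzero, so the points do not lie on one line.

No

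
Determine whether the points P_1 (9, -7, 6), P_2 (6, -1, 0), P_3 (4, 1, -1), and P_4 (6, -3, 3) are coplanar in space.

The four points are coplanar iff the 3×3 determinant with rows P_1P_2, P_1P_3, P_1P_4 is zero.
Rows: (-3, 6, -6), (-5, 8, -7), (-3, 4, -3).
Expanding along the first row: (-3)(4) − (6)(-6) + (-6)(4) = 0.
Zero determinant ⇒ coplanar.

Yes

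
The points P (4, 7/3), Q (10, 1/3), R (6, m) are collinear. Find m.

5/3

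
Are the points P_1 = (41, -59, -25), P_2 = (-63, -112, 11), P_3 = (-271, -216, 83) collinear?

No

P_1P_2 = (-104, -53, 36), P_1P_3 = (-312, -157, 108).
P_1P_2 × P_1P_3 = (-72, 0, -208).
The cross product is nonzero, so the points do not lie on one line.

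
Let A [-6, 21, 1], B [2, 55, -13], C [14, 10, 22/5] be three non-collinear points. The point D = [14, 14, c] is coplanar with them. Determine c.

14/5

A normal to the plane is n = AB × AC = (-192/5, -1536/5, -768).
D lies in the plane iff n · AD = 0.
This gives (-768)c + (10752/5) = 0, so c = 14/5.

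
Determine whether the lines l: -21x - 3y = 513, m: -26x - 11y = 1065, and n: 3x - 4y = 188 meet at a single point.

Lines aᵢx + bᵢy = cᵢ with pairwise distinct directions are concurrent exactly when det[aᵢ bᵢ cᵢ] = 0.
Here the determinant is 0.
It vanishes, so the lines are concurrent at (-16, -59).

Yes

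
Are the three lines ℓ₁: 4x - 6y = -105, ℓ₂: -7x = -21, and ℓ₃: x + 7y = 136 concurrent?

The three lines meet at one point iff the augmented coefficient matrix [aᵢ bᵢ cᵢ] has rank < 3, i.e. its determinant vanishes.
Here the determinant is 147.
Nonzero, so no common point exists.

No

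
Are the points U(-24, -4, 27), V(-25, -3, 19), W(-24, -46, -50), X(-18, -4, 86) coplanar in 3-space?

Yes

With U as base: UV = (-1, 1, -8), UW = (0, -42, -77), UX = (6, 0, 59).
UW × UX = (-2478, -462, 252).
UV · (UW × UX) = 0.
The scalar triple product vanishes, so the four points are coplanar.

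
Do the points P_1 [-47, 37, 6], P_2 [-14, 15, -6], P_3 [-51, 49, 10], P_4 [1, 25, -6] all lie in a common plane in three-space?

Yes

A normal to the plane through P_1, P_2, P_3 is n = P_1P_2 × P_1P_3 = (56, -84, 308).
The plane has equation n·P = -3892. For P_4: n·P_4 = -3892.
Equal, so P_4 lies in the plane and all four are coplanar.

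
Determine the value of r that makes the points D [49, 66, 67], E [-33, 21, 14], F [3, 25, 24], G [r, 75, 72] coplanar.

Normal to plane DEF: n = (-238, -1088, 1292); plane equation n·P = 3094.
Requiring n·G = 3094: (-238)r + (11424) = 3094.
So r = 35.

35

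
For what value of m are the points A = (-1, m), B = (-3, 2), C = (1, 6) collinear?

4

Collinearity: (A − B) must be parallel to (C − B) = (4, 4).
Cross-multiplying the components: (m − 2)·(4) = (2)·(4).
Solving gives m = 4.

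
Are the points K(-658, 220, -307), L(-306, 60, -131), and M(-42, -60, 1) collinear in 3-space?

Yes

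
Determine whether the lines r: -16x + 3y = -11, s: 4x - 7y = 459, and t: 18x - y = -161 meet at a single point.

Lines aᵢx + bᵢy = cᵢ with pairwise distinct directions are concurrent exactly when det[aᵢ bᵢ cᵢ] = 0.
Here the determinant is 0.
It vanishes, so the lines are concurrent at (-13, -73).

Yes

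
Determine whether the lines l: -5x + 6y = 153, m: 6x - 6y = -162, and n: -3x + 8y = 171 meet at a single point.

Yes

Intersecting l and m: solving the 2×2 system gives (x, y) = (-9, 18).
Substitute into n: (-3)(-9) + (8)(18) = 171.
This equals 171, so (-9, 18) lies on all three lines and they are concurrent.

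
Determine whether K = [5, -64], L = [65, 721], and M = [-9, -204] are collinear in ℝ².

No

KL = (60, 785), KM = (-14, -140).
Twice the signed area of △KLM is (60)(-140) − (785)(-14) = 2590.
The area is nonzero, so the three points are not collinear.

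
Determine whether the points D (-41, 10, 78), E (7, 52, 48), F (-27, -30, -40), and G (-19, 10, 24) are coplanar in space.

With D as base: DE = (48, 42, -30), DF = (14, -40, -118), DG = (22, 0, -54).
DF × DG = (2160, -1840, 880).
DE · (DF × DG) = 0.
The scalar triple product vanishes, so the four points are coplanar.

Yes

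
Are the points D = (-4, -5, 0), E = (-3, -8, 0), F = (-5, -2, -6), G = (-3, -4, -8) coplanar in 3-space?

The four points are coplanar iff the 3×3 determinant with rows DE, DF, DG is zero.
Rows: (1, -3, 0), (-1, 3, -6), (1, 1, -8).
Expanding along the first row: (1)(-18) − (-3)(14) + (0)(-4) = 24.
Nonzero ⇒ not coplanar.

No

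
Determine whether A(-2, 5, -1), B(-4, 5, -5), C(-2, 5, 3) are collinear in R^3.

AB = (-2, 0, -4), AC = (0, 0, 4).
AB × AC = (0, 8, 0).
The cross product is nonzero, so the points do not lie on one line.

No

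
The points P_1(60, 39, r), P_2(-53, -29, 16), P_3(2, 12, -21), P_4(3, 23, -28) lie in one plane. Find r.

The points are coplanar iff P_1P_2 · (P_1P_3 × P_1P_4) = 0.
Expanding, this is linear in r: (-564)r + (-28200) = 0.
So r = -50.

-50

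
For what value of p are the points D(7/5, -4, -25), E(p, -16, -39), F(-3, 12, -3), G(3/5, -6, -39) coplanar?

5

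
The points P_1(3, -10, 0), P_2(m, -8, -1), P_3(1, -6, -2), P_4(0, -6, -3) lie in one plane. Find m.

Normal to plane P_1P_3P_4: n = (-4, 0, 4); plane equation n·P = -12.
Requiring n·P_2 = -12: (-4)m + (-4) = -12.
So m = 2.

2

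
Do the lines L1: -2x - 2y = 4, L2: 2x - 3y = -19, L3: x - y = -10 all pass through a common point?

No

The three lines meet at one point iff the augmented coefficient matrix [aᵢ bᵢ cᵢ] has rank < 3, i.e. its determinant vanishes.
Here the determinant is -20.
Nonzero, so no common point exists.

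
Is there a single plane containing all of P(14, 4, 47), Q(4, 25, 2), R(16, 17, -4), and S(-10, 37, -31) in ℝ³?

A normal to the plane through P, Q, R is n = PQ × PR = (-486, -600, -172).
The plane has equation n·X = -17288. For S: n·S = -12008.
-12008 ≠ -17288, so S is off the plane.

No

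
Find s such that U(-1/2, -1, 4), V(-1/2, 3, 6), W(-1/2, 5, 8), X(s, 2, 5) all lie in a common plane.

Normal to plane UVW: n = (4, 0, 0); plane equation n·P = -2.
Requiring n·X = -2: (4)s + (0) = -2.
So s = -1/2.

-1/2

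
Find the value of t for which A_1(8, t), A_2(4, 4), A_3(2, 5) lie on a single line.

Collinearity: (A_1 − A_2) must be parallel to (A_3 − A_2) = (-2, 1).
Cross-multiplying the components: (t − 4)·(-2) = (4)·(1).
Solving gives t = 2.

2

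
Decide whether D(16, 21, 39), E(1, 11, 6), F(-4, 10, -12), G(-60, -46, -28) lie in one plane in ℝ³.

No

With D as base: DE = (-15, -10, -33), DF = (-20, -11, -51), DG = (-76, -67, -67).
DF × DG = (-2680, 2536, 504).
DE · (DF × DG) = -1792.
Since -1792 ≠ 0, the four points are not coplanar.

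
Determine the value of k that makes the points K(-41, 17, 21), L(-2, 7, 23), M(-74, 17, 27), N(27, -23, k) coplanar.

45

Coplanarity ⇔ det[KL; KM; KN] = 0.
Expanding, this is linear in k: (-330)k + (14850) = 0.
So k = 45.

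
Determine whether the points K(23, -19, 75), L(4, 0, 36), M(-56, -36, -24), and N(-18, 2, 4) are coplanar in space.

Yes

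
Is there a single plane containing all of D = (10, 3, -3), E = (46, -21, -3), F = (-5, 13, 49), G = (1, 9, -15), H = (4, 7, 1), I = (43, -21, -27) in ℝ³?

The plane through D, E, F has normal n = DE × DF = (-1248, -1872, 0) and equation n·P = -18096.
Checking the remaining points: n·G = -18096, n·H = -18096, n·I = -14352.
Since n·I = -14352 ≠ -18096, I is off the plane and the points are not all coplanar.

No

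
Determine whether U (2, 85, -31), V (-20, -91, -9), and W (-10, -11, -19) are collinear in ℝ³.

UV = (-22, -176, 22), UW = (-12, -96, 12).
Each component of UW is 6/11 times the corresponding component of UV, so UW = 6/11·UV and the points are collinear.

Yes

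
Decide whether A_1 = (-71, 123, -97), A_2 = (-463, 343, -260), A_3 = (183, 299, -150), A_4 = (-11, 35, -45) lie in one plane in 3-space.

The four points are coplanar iff the 3×3 determinant with rows A_1A_2, A_1A_3, A_1A_4 is zero.
Rows: (-392, 220, -163), (254, 176, -53), (60, -88, 52).
Expanding along the first row: (-392)(4488) − (220)(16388) + (-163)(-32912) = 0.
Zero determinant ⇒ coplanar.

Yes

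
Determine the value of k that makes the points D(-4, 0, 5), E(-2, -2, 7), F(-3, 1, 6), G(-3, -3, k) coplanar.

6

Normal to plane DEF: n = (-4, 0, 4); plane equation n·P = 36.
Requiring n·G = 36: (4)k + (12) = 36.
So k = 6.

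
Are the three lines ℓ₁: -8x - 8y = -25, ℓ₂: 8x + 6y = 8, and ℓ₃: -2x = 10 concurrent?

No

Lines aᵢx + bᵢy = cᵢ with pairwise distinct directions are concurrent exactly when det[aᵢ bᵢ cᵢ] = 0.
Here the determinant is -12.
Nonzero, so no common point exists.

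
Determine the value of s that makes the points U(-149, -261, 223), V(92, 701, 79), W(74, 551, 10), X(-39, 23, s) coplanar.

-1

The points are coplanar iff UV · (UW × UX) = 0.
Expanding, this is linear in s: (-18834)s + (-18834) = 0.
So s = -1.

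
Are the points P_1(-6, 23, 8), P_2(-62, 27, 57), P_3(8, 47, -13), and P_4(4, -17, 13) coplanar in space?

Yes

The four points are coplanar iff the 3×3 determinant with rows P_1P_2, P_1P_3, P_1P_4 is zero.
Rows: (-56, 4, 49), (14, 24, -21), (10, -40, 5).
Expanding along the first row: (-56)(-720) − (4)(280) + (49)(-800) = 0.
Zero determinant ⇒ coplanar.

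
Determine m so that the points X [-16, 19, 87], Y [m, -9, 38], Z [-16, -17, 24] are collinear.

-16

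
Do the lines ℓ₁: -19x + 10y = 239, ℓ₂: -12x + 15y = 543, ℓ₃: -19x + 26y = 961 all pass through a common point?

No

Lines aᵢx + bᵢy = cᵢ with pairwise distinct directions are concurrent exactly when det[aᵢ bᵢ cᵢ] = 0.
Here the determinant is 54.
Nonzero, so no common point exists.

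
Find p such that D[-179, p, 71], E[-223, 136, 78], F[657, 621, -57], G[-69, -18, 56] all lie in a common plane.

197

The points are coplanar iff DE · (DF × DG) = 0.
Expanding, this is linear in p: (1430)p + (-281710) = 0.
So p = 197.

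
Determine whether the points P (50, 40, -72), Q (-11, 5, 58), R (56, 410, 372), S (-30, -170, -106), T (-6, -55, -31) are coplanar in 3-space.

Yes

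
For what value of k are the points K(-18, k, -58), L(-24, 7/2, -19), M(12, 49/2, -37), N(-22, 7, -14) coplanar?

-7

The points are coplanar iff KL · (KM × KN) = 0.
Expanding, this is linear in k: (216)k + (1512) = 0.
So k = -7.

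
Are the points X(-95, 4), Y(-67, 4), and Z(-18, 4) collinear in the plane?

XY = (28, 0), XZ = (77, 0).
det[XY; XZ] = (28)(0) − (0)(77) = 0.
The determinant is zero, so the points are collinear.

Yes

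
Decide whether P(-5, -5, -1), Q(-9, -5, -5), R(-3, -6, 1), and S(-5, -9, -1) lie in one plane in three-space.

Yes

The four points are coplanar iff the 3×3 determinant with rows PQ, PR, PS is zero.
Rows: (-4, 0, -4), (2, -1, 2), (0, -4, 0).
Expanding along the first row: (-4)(8) − (0)(0) + (-4)(-8) = 0.
Zero determinant ⇒ coplanar.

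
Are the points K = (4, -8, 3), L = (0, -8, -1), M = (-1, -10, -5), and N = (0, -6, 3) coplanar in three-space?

No

A normal to the plane through K, L, M is n = KL × KM = (-8, -12, 8).
The plane has equation n·P = 88. For N: n·N = 96.
96 ≠ 88, so N is off the plane.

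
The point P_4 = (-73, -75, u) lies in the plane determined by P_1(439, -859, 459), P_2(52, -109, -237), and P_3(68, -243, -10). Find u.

A normal to the plane is n = P_1P_2 × P_1P_3 = (76986, 76713, 39858).
P_4 lies in the plane iff n · P_1P_4 = 0.
This gives (39858)u + (2431338) = 0, so u = -61.

-61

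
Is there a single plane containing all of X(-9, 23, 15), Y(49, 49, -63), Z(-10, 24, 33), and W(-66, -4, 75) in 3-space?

The four points are coplanar iff the 3×3 determinant with rows XY, XZ, XW is zero.
Rows: (58, 26, -78), (-1, 1, 18), (-57, -27, 60).
Expanding along the first row: (58)(546) − (26)(966) + (-78)(84) = 0.
Zero determinant ⇒ coplanar.

Yes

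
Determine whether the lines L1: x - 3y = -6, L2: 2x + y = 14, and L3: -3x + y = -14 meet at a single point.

Intersecting L1 and L2: solving the 2×2 system gives (x, y) = (36/7, 26/7).
Substitute into L3: (-3)(36/7) + (1)(26/7) = -82/7.
But L3 requires -14 ≠ -82/7, so the three lines have no common point.

No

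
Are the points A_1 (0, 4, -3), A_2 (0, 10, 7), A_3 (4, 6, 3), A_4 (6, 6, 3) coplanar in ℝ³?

No

With A_1 as base: A_1A_2 = (0, 6, 10), A_1A_3 = (4, 2, 6), A_1A_4 = (6, 2, 6).
A_1A_3 × A_1A_4 = (0, 12, -4).
A_1A_2 · (A_1A_3 × A_1A_4) = 32.
Since 32 ≠ 0, the four points are not coplanar.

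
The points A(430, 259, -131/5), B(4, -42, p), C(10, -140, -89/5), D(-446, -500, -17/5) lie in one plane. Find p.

-51/5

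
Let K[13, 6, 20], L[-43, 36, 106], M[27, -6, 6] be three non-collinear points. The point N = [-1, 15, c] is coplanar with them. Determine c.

The plane through K, L, M has equation 612x + 420y + 252z = 15516.
Substituting N: (252)c + (5688) = 15516, so c = 39.

39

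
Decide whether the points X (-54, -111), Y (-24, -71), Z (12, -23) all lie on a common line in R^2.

XY = (30, 40), XZ = (66, 88).
Checking proportionality: XZ = 11/5·XY, so the vectors are parallel and the points are collinear.

Yes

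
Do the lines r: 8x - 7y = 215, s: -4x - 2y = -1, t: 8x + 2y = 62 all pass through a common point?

No

Intersecting r and s: solving the 2×2 system gives (x, y) = (437/44, -213/11).
Substitute into t: (8)(437/44) + (2)(-213/11) = 448/11.
But t requires 62 ≠ 448/11, so the three lines have no common point.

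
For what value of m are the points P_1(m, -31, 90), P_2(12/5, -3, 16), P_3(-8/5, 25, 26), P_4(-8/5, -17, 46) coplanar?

The points are coplanar iff P_1P_2 · (P_1P_3 × P_1P_4) = 0.
Expanding, this is linear in m: (-980)m + (-7840) = 0.
So m = -8.

-8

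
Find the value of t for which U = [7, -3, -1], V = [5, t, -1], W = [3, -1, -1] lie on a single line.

-2

Collinearity requires UV × UW = 0; each component is linear in t.
The z-component gives (4)t + (8) = 0, so t = -2.
The remaining components then also vanish.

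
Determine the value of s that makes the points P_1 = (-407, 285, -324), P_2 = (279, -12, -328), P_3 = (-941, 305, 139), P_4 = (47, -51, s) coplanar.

-23

Normal to plane P_1P_2P_3: n = (-137431, -315482, -144878); plane equation n·P = 12962519.
Requiring n·P_4 = 12962519: (-144878)s + (9630325) = 12962519.
So s = -23.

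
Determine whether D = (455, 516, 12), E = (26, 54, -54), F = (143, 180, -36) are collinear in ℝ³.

Yes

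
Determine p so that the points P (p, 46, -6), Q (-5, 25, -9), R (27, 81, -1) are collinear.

7

Direction QR = (32, 56, 8). From the y-coordinate of P, the parameter along the line is τ = (46 − 25)/56 = 3/8.
Then p = (-5) + 3/8·(32) = 7.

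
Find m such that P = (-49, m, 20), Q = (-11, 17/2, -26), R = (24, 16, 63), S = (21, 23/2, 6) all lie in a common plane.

The points are coplanar iff PQ · (PR × PS) = 0.
Expanding, this is linear in m: (-1728)m + (19872) = 0.
So m = 23/2.

23/2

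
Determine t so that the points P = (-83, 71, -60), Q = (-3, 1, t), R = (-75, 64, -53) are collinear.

Collinearity requires PQ × PR = 0; each component is linear in t.
The x-component gives (7)t + (-70) = 0, so t = 10.
The remaining components then also vanish.

10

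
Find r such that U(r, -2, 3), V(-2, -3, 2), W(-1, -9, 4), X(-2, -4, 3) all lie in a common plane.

-5/2

Coplanarity ⇔ det[UV; UW; UX] = 0.
Expanding, this is linear in r: (4)r + (10) = 0.
So r = -5/2.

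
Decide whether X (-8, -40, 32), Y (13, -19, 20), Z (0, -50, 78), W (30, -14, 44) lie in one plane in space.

Yes

With X as base: XY = (21, 21, -12), XZ = (8, -10, 46), XW = (38, 26, 12).
XZ × XW = (-1316, 1652, 588).
XY · (XZ × XW) = 0.
The scalar triple product vanishes, so the four points are coplanar.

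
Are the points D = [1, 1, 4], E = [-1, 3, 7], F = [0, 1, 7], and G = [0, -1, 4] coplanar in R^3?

The four points are coplanar iff the 3×3 determinant with rows DE, DF, DG is zero.
Rows: (-2, 2, 3), (-1, 0, 3), (-1, -2, 0).
Expanding along the first row: (-2)(6) − (2)(3) + (3)(2) = -12.
Nonzero ⇒ not coplanar.

No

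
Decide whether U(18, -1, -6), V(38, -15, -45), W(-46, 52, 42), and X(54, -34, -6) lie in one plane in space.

A normal to the plane through U, V, W is n = UV × UW = (1395, 1536, 164).
The plane has equation n·P = 22590. For X: n·X = 22122.
22122 ≠ 22590, so X is off the plane.

No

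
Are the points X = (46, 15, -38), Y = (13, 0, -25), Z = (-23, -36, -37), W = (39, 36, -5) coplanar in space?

No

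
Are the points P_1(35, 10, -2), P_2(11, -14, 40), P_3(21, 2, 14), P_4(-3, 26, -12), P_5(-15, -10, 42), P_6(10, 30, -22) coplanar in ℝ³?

The plane through P_1, P_2, P_3 has normal n = P_1P_2 × P_1P_3 = (-48, -204, -144) and equation n·P = -3432.
Checking the remaining points: n·P_4 = -3432, n·P_5 = -3288, n·P_6 = -3432.
Since n·P_5 = -3288 ≠ -3432, P_5 is off the plane and the points are not all coplanar.

No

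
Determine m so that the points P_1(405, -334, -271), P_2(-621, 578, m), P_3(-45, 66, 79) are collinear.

527

Direction P_1P_3 = (-450, 400, 350). From the x-coordinate of P_2, the parameter along the line is τ = (-621 − 405)/(-450) = 57/25.
Then m = (-271) + 57/25·(350) = 527.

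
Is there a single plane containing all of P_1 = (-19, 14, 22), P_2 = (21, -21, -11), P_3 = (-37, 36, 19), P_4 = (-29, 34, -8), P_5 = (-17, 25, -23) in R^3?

No

The plane through P_1, P_2, P_3 has normal n = P_1P_2 × P_1P_3 = (831, 714, 250) and equation n·P = -293.
Checking the remaining points: n·P_4 = -1823, n·P_5 = -2027.
Since n·P_4 = -1823 ≠ -293, P_4 is off the plane and the points are not all coplanar.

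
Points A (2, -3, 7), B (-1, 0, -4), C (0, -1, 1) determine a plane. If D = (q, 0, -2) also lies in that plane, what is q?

The plane through A, B, C has equation 4x + 4y = -4.
Substituting D: (4)q + (0) = -4, so q = -1.

-1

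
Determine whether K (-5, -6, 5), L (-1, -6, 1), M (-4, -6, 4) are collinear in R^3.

KL = (4, 0, -4), KM = (1, 0, -1).
Each component of KM is 1/4 times the corresponding component of KL, so KM = 1/4·KL and the points are collinear.

Yes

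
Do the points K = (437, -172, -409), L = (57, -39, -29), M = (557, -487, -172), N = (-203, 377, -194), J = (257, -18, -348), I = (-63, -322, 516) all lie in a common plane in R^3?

The plane through K, L, M has normal n = KL × KM = (151221, 135660, 103740) and equation n·P = 320397.
Checking the remaining points: n·N = 320397, n·J = 320397, n·I = 320397.
All equal 320397, so all 6 points lie in one plane.

Yes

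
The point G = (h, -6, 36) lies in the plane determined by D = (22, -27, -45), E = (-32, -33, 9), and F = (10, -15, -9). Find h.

-14

Coplanarity requires DE · (DF × DG) = 0.
DE = (-54, -6, 54), DF = (-12, 12, 36); the triple product is linear in h with coefficient -864 and constant term -12096.
Setting it to zero: h = -14.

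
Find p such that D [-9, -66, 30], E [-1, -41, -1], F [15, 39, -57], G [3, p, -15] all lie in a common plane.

Normal to plane DEF: n = (1080, -48, 240); plane equation n·P = 648.
Requiring n·G = 648: (-48)p + (-360) = 648.
So p = -21.

-21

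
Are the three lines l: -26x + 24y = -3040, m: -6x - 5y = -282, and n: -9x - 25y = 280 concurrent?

The three lines meet at one point iff the augmented coefficient matrix [aᵢ bᵢ cᵢ] has rank < 3, i.e. its determinant vanishes.
Here the determinant is 1732.
Nonzero, so no common point exists.

No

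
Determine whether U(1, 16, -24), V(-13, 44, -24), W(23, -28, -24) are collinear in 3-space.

Yes

UV = (-14, 28, 0), UW = (22, -44, 0).
UV × UW = (0, 0, 0).
The cross product vanishes, so the three points are collinear.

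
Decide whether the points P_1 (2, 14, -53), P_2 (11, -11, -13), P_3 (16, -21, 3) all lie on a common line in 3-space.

No

P_1P_2 = (9, -25, 40), P_1P_3 = (14, -35, 56).
P_1P_2 × P_1P_3 = (0, 56, 35).
The cross product is nonzero, so the points do not lie on one line.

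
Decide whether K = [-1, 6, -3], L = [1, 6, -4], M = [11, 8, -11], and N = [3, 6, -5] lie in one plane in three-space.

With K as base: KL = (2, 0, -1), KM = (12, 2, -8), KN = (4, 0, -2).
KM × KN = (-4, -8, -8).
KL · (KM × KN) = 0.
The scalar triple product vanishes, so the four points are coplanar.

Yes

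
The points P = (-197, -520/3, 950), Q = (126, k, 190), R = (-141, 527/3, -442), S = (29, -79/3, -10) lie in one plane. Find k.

-129

Coplanarity ⇔ det[PQ; PR; PS] = 0.
Expanding, this is linear in k: (-260832)k + (-33647328) = 0.
So k = -129.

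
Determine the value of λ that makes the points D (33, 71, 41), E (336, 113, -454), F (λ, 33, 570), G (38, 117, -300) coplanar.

Coplanarity ⇔ det[DE; DF; DG] = 0.
Expanding, this is linear in λ: (-8448)λ + (-3151104) = 0.
So λ = -373.

-373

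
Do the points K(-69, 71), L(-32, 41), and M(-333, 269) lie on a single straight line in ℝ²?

No

KL = (37, -30), KM = (-264, 198).
Twice the signed area of △KLM is (37)(198) − (-30)(-264) = -594.
The area is nonzero, so the three points are not collinear.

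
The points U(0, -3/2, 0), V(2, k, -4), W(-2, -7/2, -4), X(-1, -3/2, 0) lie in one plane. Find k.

Normal to plane UWX: n = (0, 4, -2); plane equation n·P = -6.
Requiring n·V = -6: (4)k + (8) = -6.
So k = -7/2.

-7/2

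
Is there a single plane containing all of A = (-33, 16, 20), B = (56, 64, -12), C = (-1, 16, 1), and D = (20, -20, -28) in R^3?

A normal to the plane through A, B, C is n = AB × AC = (-912, 667, -1536).
The plane has equation n·P = 10048. For D: n·D = 11428.
11428 ≠ 10048, so D is off the plane.

No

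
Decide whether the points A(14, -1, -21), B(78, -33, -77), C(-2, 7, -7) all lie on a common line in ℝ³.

Yes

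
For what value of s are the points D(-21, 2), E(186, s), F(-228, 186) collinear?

The three points are collinear iff det[DE; DF] = 0.
This determinant is linear in s: (207)s + (37674) = 0, so s = -182.

-182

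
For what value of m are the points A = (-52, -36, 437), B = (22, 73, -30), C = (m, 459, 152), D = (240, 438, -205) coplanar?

734/3

The points are coplanar iff AB · (AC × AD) = 0.
Expanding, this is linear in m: (-151380)m + (37037640) = 0.
So m = 734/3.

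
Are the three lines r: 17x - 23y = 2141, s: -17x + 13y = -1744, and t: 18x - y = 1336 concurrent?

Intersecting r and s: solving the 2×2 system gives (x, y) = (12279/170, -397/10).
Substitute into t: (18)(12279/170) + (-1)(-397/10) = 227771/170.
But t requires 1336 ≠ 227771/170, so the three lines have no common point.

No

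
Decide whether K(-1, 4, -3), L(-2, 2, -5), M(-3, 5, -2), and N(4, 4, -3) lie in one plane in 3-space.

A normal to the plane through K, L, M is n = KL × KM = (0, 5, -5).
The plane has equation n·P = 35. For N: n·N = 35.
Equal, so N lies in the plane and all four are coplanar.

Yes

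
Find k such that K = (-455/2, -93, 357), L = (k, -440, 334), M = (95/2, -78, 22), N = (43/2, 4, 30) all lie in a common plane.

-253/2

Normal to plane KMN: n = (27590, 6510, 22940); plane equation n·P = 1307425.
Requiring n·L = 1307425: (27590)k + (4797560) = 1307425.
So k = -253/2.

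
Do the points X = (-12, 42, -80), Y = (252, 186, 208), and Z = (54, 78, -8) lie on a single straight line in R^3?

XY = (264, 144, 288), XZ = (66, 36, 72).
XY × XZ = (0, 0, 0).
The cross product vanishes, so the three points are collinear.

Yes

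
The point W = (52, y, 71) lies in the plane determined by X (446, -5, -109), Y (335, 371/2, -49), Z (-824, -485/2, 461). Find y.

-13

A normal to the plane is n = XY × XZ = (122835, -12930, 536595/2).
W lies in the plane iff n · XW = 0.
This gives (-12930)y + (-168090) = 0, so y = -13.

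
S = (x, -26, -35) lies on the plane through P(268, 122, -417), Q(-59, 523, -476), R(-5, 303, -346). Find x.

-74

Coplanarity requires PQ · (PR × PS) = 0.
PQ = (-327, 401, -59), PR = (-273, 181, 71); the triple product is linear in x with coefficient 39150 and constant term 2897100.
Setting it to zero: x = -74.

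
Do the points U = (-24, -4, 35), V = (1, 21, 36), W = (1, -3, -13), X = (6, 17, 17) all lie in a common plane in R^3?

With U as base: UV = (25, 25, 1), UW = (25, 1, -48), UX = (30, 21, -18).
UW × UX = (990, -990, 495).
UV · (UW × UX) = 495.
Since 495 ≠ 0, the four points are not coplanar.

No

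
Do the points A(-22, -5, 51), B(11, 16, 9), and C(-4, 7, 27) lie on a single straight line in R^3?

No

AB = (33, 21, -42), AC = (18, 12, -24).
Comparing components 3 and 1: (-42)(18) − (33)(-24) = 36 ≠ 0, so AB and AC are not parallel and the points are not collinear.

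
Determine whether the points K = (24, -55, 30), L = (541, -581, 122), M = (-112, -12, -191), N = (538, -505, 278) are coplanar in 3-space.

No

A normal to the plane through K, L, M is n = KL × KM = (112290, 101745, -49305).
The plane has equation n·P = -4380165. For N: n·N = -4675995.
-4675995 ≠ -4380165, so N is off the plane.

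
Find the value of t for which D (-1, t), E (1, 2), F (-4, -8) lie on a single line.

The three points are collinear iff det[DE; DF] = 0.
This determinant is linear in t: (-5)t + (-10) = 0, so t = -2.

-2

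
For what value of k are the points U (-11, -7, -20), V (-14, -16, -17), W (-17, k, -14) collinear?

Collinearity requires UV × UW = 0; each component is linear in k.
The x-component gives (-3)k + (-75) = 0, so k = -25.
The remaining components then also vanish.

-25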